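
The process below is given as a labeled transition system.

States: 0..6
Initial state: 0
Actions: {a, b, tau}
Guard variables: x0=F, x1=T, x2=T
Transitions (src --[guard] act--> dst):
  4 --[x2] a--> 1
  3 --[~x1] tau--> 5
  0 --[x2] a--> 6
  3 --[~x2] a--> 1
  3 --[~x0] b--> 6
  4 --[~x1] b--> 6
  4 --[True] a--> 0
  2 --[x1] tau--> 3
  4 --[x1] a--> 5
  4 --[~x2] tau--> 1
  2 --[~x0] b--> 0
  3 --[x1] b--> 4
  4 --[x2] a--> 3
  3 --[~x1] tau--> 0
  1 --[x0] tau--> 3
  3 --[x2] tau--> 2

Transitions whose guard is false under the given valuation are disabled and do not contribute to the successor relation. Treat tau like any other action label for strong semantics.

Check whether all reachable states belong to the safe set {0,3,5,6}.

Allowed set {0,3,5,6}
R = {0,6}
  0: ✓
  6: ✓

Answer: INVARIANT HOLDS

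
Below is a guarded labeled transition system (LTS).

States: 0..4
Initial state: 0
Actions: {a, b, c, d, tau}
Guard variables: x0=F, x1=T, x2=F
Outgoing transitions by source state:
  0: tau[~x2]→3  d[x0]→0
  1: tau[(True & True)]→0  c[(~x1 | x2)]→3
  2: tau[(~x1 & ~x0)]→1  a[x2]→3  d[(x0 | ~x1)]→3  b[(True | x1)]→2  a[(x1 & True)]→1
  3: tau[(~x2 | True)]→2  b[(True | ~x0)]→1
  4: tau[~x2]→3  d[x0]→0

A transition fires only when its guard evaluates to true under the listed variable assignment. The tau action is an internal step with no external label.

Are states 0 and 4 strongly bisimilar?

Refine partition for ~:
  π0 = {{0,1,2,3,4}}
  π1 = {{0,1,4},{2},{3}}
  π2 = {{0,4},{1},{2},{3}}
stable after 3 split(s): 4 block(s)
[0]={0,4}  [4]={0,4}

Answer: BISIMILAR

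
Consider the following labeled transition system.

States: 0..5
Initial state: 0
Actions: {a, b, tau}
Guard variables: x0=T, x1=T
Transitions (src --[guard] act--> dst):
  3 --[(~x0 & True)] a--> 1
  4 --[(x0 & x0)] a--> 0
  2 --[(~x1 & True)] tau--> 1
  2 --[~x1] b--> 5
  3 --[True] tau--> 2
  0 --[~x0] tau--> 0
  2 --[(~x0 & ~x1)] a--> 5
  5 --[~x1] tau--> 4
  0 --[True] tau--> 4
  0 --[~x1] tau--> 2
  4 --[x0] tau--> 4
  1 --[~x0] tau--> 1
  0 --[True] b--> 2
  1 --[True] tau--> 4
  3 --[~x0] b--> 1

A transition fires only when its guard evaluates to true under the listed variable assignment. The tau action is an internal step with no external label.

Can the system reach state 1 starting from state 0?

After dropping false guards: 6 live edges.
depth 0: {0}
depth 1: {2,4}  cumulative {0,2,4}
Reach set: {0,2,4}

Answer: UNREACHABLE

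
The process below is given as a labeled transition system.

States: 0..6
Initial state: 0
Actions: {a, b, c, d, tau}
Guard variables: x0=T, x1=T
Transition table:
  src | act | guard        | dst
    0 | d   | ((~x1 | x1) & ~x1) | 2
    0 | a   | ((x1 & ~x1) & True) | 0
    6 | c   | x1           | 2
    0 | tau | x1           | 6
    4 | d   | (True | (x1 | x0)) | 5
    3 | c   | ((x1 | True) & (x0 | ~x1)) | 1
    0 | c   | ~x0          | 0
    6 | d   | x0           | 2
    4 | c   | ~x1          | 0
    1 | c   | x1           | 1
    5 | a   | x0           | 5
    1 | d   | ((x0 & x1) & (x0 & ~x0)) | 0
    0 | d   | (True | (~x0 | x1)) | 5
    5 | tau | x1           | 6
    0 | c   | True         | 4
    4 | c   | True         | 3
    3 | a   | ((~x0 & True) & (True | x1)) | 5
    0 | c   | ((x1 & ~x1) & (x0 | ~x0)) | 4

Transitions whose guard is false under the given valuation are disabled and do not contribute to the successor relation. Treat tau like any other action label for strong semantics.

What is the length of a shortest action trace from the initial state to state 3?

Answer: 2

Analysis:
Layered search for 3:
  L0 = {0}
  L1 = {4,5,6}
  L2 = {2,3}
depth(3)=2, e.g. c·c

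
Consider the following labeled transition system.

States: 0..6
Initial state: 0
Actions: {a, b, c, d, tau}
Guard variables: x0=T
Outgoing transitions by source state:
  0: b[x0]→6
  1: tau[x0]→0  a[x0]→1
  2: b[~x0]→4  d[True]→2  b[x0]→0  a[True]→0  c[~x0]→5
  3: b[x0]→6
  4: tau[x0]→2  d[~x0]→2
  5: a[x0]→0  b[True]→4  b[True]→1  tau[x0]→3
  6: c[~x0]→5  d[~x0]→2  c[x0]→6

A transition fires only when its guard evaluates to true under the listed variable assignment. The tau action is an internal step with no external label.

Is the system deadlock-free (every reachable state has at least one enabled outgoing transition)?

Reach set: {0,6}
  0: b→6  [1 exit(s)]
  6: c→6  [1 exit(s)]

Answer: DEADLOCK-FREE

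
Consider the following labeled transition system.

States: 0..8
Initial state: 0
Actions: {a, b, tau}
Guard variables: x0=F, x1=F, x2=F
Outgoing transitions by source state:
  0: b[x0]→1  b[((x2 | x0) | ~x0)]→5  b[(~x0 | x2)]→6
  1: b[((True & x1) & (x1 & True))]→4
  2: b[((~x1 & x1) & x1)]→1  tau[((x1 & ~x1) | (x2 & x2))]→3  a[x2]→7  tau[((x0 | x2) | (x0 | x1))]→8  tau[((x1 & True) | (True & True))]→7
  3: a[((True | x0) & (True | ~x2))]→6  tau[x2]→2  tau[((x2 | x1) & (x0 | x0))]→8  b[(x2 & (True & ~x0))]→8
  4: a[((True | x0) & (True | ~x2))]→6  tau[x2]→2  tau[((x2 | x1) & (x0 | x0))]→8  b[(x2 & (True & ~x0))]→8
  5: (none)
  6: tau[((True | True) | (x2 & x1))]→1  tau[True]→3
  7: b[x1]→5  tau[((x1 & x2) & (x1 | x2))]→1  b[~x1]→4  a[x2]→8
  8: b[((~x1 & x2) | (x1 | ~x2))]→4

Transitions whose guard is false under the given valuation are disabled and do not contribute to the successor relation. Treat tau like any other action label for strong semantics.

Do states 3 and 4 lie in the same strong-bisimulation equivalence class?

Answer: BISIMILAR

Analysis:
Refine partition for ~:
  round 0: {{0,1,2,3,4,5,6,7,8}}
  round 1: {{0,7,8},{1,5},{2,6},{3,4}}
  round 2: {{0},{1,5},{2},{3,4},{6},{7,8}}
stable after 3 split(s): 6 block(s)
class of 3: {3,4}; class of 4: {3,4}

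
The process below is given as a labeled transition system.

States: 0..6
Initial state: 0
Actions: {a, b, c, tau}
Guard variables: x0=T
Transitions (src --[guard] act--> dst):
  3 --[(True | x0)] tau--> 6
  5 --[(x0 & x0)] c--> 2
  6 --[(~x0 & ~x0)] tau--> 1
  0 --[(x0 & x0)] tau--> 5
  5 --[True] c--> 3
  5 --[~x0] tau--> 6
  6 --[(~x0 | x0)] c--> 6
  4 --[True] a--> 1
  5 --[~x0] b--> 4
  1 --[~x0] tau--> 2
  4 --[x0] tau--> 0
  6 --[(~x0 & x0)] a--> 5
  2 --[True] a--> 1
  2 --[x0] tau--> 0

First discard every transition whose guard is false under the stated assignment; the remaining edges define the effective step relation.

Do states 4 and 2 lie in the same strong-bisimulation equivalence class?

Answer: BISIMILAR

Analysis:
Compute ~ classes (split until stable):
  round 0: {{0,1,2,3,4,5,6}}
  round 1: {{0,3},{1},{2,4},{5,6}}
  round 2: {{0,3},{1},{2,4},{5},{6}}
  round 3: {{0},{1},{2,4},{3},{5},{6}}
stable after 4 split(s): 6 block(s)
[4]={2,4}  [2]={2,4}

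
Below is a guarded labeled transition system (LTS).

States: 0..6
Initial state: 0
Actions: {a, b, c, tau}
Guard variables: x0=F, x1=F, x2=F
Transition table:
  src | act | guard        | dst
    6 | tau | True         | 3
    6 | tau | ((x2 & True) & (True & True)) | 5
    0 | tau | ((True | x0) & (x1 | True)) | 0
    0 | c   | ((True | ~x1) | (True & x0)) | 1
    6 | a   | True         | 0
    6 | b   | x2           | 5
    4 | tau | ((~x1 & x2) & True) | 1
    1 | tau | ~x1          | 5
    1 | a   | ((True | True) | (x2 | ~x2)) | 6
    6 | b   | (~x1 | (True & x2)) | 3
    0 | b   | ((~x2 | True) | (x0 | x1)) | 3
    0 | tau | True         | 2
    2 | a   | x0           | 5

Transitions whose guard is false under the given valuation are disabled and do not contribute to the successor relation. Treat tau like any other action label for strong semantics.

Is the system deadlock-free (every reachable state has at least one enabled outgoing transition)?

R = {0,1,2,3,5,6}
  0: b→3  c→1  tau→0  tau→2  [4 exit(s)]
  1: a→6  tau→5  [2 exit(s)]
  2: ∅  [no exit]
  3: ∅  [no exit]
  5: ∅  [no exit]
  6: a→0  b→3  tau→3  [3 exit(s)]
witness 2: tau

Answer: DEADLOCK at state 2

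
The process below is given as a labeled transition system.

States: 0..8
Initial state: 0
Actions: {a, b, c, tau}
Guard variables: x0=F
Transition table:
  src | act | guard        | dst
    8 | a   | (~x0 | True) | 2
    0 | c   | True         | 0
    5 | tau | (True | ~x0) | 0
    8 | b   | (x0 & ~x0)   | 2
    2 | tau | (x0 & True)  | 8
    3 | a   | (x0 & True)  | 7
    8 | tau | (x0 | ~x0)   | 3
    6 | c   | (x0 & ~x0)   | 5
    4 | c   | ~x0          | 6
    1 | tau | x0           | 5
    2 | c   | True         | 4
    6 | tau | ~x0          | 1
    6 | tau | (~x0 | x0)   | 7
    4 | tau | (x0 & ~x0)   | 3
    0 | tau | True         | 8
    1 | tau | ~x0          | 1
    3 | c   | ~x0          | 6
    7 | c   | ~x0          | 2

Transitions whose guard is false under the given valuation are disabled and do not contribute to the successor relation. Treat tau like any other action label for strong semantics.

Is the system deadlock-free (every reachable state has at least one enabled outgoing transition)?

Reach set: {0,1,2,3,4,6,7,8}
  0: c→0  tau→8  [deg 2]
  1: tau→1  [deg 1]
  2: c→4  [deg 1]
  3: c→6  [deg 1]
  4: c→6  [deg 1]
  6: tau→1  tau→7  [deg 2]
  7: c→2  [deg 1]
  8: a→2  tau→3  [deg 2]

Answer: DEADLOCK-FREE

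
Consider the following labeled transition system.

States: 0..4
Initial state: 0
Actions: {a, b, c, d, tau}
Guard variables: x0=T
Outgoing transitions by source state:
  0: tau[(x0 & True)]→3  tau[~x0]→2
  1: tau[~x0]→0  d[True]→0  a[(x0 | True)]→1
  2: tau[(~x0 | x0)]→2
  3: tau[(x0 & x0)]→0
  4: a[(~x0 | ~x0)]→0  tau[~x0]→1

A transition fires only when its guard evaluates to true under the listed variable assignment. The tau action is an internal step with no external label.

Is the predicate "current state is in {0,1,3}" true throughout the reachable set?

Allowed set {0,1,3}
R = {0,3}
  0: ✓
  3: ✓

Answer: INVARIANT HOLDS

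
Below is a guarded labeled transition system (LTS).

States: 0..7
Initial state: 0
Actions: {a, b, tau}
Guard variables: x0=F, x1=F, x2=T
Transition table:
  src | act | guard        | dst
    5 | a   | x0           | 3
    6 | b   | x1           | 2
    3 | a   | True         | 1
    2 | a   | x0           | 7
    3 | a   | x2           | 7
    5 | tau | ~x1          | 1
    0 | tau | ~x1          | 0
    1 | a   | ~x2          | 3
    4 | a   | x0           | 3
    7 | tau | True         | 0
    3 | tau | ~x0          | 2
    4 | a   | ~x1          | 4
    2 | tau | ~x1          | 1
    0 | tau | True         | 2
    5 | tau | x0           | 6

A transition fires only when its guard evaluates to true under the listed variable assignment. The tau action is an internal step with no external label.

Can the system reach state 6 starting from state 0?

9 transition(s) survive guard evaluation.
L0 = {0}
L1 = {2}  cumulative {0,2}
L2 = {1}  cumulative {0,1,2}
R = {0,1,2}

Answer: UNREACHABLE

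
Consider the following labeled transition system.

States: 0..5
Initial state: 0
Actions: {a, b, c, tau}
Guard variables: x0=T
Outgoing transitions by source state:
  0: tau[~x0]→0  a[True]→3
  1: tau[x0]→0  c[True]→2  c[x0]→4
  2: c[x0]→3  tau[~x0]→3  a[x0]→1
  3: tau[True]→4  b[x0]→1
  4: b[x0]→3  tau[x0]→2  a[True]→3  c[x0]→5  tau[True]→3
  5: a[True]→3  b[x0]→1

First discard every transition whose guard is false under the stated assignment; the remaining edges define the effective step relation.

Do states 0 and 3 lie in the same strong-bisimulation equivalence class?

Refine partition for ~:
  round 0: {{0,1,2,3,4,5}}
  round 1: {{0},{1},{2},{3},{4},{5}}
stable after 2 split(s): 6 block(s)
[0]={0}  [3]={3}

Answer: NOT BISIMILAR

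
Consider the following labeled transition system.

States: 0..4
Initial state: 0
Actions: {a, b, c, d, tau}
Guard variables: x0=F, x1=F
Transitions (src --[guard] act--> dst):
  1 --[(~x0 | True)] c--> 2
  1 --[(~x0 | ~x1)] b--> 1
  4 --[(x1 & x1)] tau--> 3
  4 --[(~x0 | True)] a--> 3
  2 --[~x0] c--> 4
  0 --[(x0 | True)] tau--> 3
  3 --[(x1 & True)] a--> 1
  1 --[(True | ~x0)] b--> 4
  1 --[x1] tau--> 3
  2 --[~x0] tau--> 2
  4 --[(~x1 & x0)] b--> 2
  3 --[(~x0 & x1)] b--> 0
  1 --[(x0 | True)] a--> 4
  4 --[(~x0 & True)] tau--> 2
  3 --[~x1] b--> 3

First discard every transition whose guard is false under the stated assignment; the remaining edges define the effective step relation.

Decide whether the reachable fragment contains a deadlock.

Answer: DEADLOCK-FREE

Analysis:
Reach set: {0,3}
  0: tau→3  [1 out]
  3: b→3  [1 out]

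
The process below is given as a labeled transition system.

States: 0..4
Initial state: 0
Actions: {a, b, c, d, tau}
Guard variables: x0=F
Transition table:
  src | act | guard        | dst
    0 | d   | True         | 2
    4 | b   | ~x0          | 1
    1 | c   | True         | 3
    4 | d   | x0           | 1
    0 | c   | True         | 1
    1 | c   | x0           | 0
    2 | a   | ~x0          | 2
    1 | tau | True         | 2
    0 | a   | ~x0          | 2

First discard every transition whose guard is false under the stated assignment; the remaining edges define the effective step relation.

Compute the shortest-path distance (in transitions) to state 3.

Answer: 2

Analysis:
Breadth-first toward 3:
  L0 = {0}
  L1 = {1,2}
  L2 = {3}
3 enters at depth 2; path c·c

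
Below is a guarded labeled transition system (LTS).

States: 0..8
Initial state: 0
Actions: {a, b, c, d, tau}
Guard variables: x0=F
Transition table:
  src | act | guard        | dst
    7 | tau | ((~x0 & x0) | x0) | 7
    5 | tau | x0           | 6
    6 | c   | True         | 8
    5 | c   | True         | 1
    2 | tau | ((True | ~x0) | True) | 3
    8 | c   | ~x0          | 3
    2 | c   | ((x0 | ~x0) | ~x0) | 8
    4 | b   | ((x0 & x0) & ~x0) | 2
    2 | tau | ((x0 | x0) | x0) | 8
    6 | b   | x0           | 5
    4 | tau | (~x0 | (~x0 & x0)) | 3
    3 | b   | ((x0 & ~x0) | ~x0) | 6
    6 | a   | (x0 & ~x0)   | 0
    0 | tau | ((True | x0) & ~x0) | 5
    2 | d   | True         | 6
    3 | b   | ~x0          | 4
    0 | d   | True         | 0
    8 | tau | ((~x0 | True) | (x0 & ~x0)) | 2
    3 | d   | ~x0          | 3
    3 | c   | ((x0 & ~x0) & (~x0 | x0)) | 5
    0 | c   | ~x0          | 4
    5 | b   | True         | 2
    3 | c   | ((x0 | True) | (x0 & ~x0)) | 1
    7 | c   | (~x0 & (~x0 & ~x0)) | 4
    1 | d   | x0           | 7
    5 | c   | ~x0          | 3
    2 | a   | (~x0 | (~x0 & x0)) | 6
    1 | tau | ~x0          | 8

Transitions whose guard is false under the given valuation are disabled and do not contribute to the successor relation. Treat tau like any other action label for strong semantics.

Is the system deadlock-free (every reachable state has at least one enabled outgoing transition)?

Answer: DEADLOCK-FREE

Trace:
R = {0,1,2,3,4,5,6,8}
  0: c→4  d→0  tau→5  [deg 3]
  1: tau→8  [deg 1]
  2: a→6  c→8  d→6  tau→3  [deg 4]
  3: b→4  b→6  c→1  d→3  [deg 4]
  4: tau→3  [deg 1]
  5: b→2  c→1  c→3  [deg 3]
  6: c→8  [deg 1]
  8: c→3  tau→2  [deg 2]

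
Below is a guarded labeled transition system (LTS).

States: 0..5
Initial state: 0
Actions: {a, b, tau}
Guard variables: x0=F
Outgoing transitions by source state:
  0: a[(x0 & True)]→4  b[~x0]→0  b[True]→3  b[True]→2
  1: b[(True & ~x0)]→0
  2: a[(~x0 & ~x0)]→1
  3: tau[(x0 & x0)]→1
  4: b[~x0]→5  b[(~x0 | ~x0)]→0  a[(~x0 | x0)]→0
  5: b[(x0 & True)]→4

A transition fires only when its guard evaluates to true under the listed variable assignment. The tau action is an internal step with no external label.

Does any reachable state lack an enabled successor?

R = {0,1,2,3}
  0: b→0  b→2  b→3  [3 exit(s)]
  1: b→0  [1 exit(s)]
  2: a→1  [1 exit(s)]
  3: ∅  [no exit]
Path to 3: b

Answer: DEADLOCK at state 3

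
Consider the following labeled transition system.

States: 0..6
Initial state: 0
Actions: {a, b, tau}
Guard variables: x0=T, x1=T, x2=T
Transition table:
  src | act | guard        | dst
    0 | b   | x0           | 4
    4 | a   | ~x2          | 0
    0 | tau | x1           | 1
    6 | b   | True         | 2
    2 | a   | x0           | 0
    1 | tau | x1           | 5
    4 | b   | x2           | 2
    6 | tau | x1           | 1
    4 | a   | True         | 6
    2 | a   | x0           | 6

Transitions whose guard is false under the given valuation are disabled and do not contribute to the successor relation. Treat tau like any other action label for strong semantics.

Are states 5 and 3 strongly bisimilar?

Answer: BISIMILAR

Working:
Compute ~ classes (split until stable):
  P[0] = {{0,1,2,3,4,5,6}}
  P[1] = {{0,6},{1},{2},{3,5},{4}}
  P[2] = {{0},{1},{2},{3,5},{4},{6}}
Fixed point at round 3; 6 class(es).
5∈{3,5}, 3∈{3,5}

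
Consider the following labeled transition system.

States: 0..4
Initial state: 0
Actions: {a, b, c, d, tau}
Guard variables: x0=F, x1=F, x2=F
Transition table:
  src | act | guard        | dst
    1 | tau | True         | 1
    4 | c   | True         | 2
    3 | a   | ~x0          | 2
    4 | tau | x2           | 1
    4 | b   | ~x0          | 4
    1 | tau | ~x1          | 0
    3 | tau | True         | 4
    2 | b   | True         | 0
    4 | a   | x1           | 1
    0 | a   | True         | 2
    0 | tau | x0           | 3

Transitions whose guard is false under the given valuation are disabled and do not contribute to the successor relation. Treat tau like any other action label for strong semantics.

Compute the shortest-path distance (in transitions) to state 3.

Answer: UNREACHABLE

Working:
Breadth-first toward 3:
  L0 = {0}
  L1 = {2}
3 never appears.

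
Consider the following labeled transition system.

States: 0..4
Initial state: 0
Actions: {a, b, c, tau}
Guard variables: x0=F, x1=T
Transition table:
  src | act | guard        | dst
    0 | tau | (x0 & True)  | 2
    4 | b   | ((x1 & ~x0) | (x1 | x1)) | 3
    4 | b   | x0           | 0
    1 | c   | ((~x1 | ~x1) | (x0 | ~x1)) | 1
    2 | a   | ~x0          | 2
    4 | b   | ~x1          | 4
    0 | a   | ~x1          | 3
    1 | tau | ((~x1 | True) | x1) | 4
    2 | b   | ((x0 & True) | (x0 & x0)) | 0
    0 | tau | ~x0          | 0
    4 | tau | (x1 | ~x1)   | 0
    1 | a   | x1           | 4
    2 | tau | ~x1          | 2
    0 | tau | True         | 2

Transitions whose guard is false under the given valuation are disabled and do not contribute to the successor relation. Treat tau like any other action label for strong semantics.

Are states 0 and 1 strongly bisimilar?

Answer: NOT BISIMILAR

Analysis:
Bisimulation quotient by refinement:
  P[0] = {{0,1,2,3,4}}
  P[1] = {{0},{1},{2},{3},{4}}
5 equivalence class(es) (converged in 2)
0∈{0}, 1∈{1}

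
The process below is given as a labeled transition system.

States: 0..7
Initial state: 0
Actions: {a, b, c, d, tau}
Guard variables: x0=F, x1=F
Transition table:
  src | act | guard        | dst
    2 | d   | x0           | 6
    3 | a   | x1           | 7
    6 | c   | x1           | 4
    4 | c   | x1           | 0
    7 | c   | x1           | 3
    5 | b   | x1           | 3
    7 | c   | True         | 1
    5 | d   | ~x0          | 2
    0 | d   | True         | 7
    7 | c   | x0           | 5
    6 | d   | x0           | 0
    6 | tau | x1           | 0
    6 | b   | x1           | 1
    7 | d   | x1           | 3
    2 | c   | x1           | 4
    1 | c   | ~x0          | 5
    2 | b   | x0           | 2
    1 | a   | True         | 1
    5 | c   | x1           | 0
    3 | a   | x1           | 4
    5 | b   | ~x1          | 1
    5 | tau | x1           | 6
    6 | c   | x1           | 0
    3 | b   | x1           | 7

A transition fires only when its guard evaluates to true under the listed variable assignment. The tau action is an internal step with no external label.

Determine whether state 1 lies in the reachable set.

Answer: REACHABLE

Working:
After dropping false guards: 6 live edges.
depth 0: {0}
depth 1: {7}  total {0,7}
depth 2: {1}  total {0,1,7}
depth 3: {5}  total {0,1,5,7}
depth 4: {2}  total {0,1,2,5,7}
Reachable = {0,1,2,5,7}
trace reaching 1: d·c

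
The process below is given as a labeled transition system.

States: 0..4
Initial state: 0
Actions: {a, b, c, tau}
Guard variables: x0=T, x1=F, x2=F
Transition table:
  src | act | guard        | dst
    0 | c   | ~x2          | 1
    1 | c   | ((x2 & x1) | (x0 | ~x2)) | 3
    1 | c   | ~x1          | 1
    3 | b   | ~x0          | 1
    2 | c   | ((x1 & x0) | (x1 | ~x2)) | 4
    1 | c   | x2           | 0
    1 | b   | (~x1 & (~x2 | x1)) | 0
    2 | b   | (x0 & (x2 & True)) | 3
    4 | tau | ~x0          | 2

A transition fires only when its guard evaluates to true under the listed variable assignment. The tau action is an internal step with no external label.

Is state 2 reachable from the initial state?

Answer: UNREACHABLE

Trace:
5 transition(s) survive guard evaluation.
depth 0: {0}
depth 1: {1}  now seen {0,1}
depth 2: {3}  now seen {0,1,3}
Reach set: {0,1,3}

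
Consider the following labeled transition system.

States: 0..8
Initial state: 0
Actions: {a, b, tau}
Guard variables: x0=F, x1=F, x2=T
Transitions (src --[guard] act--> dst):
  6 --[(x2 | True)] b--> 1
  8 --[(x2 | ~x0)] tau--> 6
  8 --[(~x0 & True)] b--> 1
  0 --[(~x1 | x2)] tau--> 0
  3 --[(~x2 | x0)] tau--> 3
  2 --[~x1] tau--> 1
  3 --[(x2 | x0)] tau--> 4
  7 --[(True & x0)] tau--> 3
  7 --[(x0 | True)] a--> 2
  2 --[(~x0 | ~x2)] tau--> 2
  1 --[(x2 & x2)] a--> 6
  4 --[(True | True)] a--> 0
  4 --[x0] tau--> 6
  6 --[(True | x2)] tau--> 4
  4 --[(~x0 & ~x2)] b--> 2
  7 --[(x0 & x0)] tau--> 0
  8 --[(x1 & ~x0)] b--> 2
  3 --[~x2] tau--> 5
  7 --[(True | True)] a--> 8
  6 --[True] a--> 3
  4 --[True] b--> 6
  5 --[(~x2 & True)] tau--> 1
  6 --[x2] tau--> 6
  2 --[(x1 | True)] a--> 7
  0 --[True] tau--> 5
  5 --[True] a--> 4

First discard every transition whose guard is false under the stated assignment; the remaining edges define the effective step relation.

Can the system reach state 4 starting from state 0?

Answer: REACHABLE

Trace:
After dropping false guards: 18 live edges.
depth 0: {0}
depth 1: {5}  now seen {0,5}
depth 2: {4}  now seen {0,4,5}
depth 3: {6}  now seen {0,4,5,6}
depth 4: {1,3}  now seen {0,1,3,4,5,6}
Reachable = {0,1,3,4,5,6}
Path to 4: tau·a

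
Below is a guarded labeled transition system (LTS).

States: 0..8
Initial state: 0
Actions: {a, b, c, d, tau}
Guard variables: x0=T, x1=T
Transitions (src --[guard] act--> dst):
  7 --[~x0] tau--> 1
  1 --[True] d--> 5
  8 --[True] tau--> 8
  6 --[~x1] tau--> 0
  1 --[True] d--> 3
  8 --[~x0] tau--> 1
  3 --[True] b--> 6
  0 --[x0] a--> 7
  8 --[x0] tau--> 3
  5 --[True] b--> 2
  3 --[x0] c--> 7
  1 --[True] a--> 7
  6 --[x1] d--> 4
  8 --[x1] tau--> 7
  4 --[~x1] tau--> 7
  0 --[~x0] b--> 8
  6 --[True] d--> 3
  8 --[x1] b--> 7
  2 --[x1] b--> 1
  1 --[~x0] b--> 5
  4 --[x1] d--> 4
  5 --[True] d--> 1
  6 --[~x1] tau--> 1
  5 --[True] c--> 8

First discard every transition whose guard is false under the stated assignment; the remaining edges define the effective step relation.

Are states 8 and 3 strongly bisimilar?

Answer: NOT BISIMILAR

Analysis:
Bisimulation quotient by refinement:
  π0 = {{0,1,2,3,4,5,6,7,8}}
  π1 = {{0},{1},{2},{3},{4,6},{5},{7},{8}}
  π2 = {{0},{1},{2},{3},{4},{5},{6},{7},{8}}
stable after 3 split(s): 9 block(s)
[8]={8}  [3]={3}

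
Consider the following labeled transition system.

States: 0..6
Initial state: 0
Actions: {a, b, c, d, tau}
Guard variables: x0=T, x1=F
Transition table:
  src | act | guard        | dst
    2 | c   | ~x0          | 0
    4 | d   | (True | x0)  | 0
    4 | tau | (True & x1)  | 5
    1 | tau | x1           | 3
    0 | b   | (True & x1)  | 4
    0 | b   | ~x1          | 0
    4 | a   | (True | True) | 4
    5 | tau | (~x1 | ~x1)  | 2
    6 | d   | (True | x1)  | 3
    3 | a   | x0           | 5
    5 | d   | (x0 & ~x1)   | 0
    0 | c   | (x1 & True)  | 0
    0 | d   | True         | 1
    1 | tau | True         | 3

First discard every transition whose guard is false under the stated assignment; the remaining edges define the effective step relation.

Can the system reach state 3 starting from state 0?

Guard filter leaves 9 enabled edge(s).
Layer 0: {0}
Layer 1: {1}  cumulative {0,1}
Layer 2: {3}  cumulative {0,1,3}
Layer 3: {5}  cumulative {0,1,3,5}
Layer 4: {2}  cumulative {0,1,2,3,5}
Reach set: {0,1,2,3,5}
Path to 3: d·tau

Answer: REACHABLE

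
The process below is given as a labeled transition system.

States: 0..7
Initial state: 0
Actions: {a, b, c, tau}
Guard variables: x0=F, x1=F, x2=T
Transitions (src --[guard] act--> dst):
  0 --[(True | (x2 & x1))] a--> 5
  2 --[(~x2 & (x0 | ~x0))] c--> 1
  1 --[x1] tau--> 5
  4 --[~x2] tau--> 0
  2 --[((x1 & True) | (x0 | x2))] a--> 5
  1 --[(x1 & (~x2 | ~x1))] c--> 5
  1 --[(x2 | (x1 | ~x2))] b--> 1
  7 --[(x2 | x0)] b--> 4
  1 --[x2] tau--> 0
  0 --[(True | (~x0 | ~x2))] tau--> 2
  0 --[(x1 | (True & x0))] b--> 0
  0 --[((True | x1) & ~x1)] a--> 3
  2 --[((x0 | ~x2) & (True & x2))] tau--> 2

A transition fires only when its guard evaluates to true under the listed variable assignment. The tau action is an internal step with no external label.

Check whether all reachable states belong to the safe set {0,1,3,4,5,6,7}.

Answer: INVARIANT VIOLATED at state 2

Trace:
Safe = {0,1,3,4,5,6,7}
Reachable = {0,2,3,5}
  0: ✓
  2: VIOLATES
  3: ✓
  5: ✓
witness against invariant: tau → 2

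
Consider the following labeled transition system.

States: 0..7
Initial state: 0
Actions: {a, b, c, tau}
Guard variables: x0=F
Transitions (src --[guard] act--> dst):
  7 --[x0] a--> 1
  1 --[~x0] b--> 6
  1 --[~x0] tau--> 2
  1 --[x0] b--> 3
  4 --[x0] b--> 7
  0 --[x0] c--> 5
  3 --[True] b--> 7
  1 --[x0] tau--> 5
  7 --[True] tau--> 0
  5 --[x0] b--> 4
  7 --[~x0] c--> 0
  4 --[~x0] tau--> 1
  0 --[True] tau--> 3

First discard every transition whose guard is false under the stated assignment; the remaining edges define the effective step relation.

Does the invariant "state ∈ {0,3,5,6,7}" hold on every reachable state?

Answer: INVARIANT HOLDS

Trace:
Safe = {0,3,5,6,7}
Reach set: {0,3,7}
  0: safe
  3: safe
  7: safe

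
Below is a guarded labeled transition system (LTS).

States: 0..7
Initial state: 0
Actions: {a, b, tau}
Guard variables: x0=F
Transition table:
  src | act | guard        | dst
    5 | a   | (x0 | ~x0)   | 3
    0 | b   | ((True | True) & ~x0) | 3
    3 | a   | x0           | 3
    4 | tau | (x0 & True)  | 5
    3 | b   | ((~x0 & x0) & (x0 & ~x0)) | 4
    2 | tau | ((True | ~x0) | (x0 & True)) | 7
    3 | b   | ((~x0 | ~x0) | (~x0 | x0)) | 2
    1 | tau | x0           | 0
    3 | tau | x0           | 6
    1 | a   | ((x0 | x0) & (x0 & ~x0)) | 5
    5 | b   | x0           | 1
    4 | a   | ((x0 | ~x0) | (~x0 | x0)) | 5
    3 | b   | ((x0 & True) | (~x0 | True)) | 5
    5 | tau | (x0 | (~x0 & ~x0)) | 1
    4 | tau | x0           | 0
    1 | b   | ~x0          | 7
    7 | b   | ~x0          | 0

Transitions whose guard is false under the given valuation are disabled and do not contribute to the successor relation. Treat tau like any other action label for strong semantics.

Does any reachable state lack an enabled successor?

Answer: DEADLOCK-FREE

Working:
R = {0,1,2,3,5,7}
  0: b→3  [1 out]
  1: b→7  [1 out]
  2: tau→7  [1 out]
  3: b→2  b→5  [2 out]
  5: a→3  tau→1  [2 out]
  7: b→0  [1 out]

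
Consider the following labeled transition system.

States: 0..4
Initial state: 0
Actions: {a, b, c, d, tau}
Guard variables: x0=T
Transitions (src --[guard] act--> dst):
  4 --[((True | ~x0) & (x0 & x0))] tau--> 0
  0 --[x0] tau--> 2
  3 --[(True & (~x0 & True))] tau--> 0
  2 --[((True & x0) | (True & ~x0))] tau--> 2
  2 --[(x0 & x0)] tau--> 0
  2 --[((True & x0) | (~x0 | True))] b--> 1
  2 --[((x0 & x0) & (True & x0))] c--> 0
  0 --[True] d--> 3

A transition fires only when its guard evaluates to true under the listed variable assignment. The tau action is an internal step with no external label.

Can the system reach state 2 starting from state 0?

Answer: REACHABLE

Working:
7 transition(s) survive guard evaluation.
Layer 0: {0}
Layer 1: {2,3}  total {0,2,3}
Layer 2: {1}  total {0,1,2,3}
Reachable = {0,1,2,3}
witness 2: tau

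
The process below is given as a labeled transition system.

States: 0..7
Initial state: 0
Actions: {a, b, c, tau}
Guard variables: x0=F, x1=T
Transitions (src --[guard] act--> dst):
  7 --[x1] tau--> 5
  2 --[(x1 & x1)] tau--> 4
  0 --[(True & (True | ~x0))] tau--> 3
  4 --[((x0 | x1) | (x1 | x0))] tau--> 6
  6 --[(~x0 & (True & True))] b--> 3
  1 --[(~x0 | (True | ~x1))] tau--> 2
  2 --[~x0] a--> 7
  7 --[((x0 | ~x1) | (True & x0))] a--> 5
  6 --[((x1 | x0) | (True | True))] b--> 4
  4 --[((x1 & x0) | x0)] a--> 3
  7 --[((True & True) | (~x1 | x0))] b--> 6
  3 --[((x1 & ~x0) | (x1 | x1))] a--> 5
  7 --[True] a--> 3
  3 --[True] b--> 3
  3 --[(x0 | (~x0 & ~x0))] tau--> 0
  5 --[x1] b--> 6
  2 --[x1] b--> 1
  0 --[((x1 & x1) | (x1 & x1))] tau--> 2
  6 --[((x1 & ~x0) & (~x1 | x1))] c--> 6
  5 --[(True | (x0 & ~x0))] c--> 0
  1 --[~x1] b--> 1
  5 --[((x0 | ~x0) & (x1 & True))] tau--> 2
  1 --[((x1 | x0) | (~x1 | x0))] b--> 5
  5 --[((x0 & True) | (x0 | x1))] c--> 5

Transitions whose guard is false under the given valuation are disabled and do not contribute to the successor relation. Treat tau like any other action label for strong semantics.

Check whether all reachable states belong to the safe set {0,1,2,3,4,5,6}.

Answer: INVARIANT VIOLATED at state 7

Trace:
Safe = {0,1,2,3,4,5,6}
R = {0,1,2,3,4,5,6,7}
  0: safe
  1: safe
  2: safe
  3: safe
  4: safe
  5: safe
  6: safe
  7: VIOLATES
counterexample path to 7: tau·a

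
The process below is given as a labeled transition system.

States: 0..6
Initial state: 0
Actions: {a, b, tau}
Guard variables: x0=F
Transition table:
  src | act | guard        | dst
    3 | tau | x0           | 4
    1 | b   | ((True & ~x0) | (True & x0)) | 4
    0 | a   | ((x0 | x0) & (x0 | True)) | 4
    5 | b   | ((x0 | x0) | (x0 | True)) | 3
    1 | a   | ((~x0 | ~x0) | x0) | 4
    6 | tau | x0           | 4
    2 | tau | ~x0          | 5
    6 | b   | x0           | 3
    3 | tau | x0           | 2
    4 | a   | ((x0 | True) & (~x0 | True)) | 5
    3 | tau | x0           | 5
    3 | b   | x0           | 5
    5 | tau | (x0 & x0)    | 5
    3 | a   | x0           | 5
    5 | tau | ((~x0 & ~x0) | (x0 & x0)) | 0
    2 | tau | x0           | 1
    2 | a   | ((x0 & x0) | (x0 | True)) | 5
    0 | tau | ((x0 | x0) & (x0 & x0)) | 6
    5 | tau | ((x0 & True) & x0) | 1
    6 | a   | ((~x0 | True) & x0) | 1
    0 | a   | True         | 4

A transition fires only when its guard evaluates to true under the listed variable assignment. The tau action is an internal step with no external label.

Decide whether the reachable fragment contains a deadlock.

Reachable = {0,3,4,5}
  0: a→4  [1 exit(s)]
  3: ∅  [no exit]
  4: a→5  [1 exit(s)]
  5: b→3  tau→0  [2 exit(s)]
witness 3: a·a·b

Answer: DEADLOCK at state 3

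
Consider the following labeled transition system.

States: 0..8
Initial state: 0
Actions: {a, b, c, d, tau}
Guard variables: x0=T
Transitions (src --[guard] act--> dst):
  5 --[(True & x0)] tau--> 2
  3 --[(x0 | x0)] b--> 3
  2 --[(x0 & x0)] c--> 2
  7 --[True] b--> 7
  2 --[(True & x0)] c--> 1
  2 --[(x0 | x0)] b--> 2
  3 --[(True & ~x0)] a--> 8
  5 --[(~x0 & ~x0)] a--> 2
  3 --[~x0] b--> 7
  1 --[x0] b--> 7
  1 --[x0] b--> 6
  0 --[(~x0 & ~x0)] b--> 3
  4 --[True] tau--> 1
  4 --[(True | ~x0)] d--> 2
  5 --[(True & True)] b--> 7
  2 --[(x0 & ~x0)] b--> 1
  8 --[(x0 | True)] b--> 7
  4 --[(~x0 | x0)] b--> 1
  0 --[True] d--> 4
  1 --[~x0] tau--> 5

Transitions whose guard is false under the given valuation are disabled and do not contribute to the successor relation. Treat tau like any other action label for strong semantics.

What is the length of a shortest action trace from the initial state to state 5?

Answer: UNREACHABLE

Analysis:
Layered search for 5:
  L0 = {0}
  L1 = {4}
  L2 = {1,2}
  L3 = {6,7}
5 never appears.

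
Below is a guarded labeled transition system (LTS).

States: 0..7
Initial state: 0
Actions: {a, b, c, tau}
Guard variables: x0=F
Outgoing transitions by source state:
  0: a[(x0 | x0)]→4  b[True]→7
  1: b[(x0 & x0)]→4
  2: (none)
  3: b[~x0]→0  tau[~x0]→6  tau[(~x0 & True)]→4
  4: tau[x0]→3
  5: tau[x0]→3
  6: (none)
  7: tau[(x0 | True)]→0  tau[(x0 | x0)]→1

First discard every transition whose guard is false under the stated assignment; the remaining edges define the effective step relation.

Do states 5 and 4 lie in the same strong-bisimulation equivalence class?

Refine partition for ~:
  π0 = {{0,1,2,3,4,5,6,7}}
  π1 = {{0},{1,2,4,5,6},{3},{7}}
Fixed point at round 2; 4 class(es).
[5]={1,2,4,5,6}  [4]={1,2,4,5,6}

Answer: BISIMILAR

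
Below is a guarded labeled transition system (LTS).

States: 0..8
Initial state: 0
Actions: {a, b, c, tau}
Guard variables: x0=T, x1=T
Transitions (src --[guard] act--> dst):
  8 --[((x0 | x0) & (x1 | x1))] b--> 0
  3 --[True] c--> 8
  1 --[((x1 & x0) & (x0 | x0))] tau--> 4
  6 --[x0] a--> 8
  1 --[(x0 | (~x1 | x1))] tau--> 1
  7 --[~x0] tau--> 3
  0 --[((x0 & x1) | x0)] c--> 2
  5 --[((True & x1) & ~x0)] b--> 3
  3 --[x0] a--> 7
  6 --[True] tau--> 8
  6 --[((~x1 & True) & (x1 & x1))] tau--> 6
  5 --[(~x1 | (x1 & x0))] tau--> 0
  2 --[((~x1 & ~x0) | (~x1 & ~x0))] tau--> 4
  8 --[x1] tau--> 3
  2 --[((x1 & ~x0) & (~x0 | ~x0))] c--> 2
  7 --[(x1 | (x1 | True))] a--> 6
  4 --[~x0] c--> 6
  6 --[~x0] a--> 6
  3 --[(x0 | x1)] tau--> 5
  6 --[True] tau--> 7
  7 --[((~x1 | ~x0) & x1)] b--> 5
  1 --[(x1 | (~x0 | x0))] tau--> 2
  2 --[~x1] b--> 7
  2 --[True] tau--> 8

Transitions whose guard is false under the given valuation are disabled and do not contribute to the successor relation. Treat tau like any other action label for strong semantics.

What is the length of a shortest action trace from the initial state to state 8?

Layered search for 8:
  L0 = {0}
  L1 = {2}
  L2 = {8}
first hit 8 at d=2 via c·tau

Answer: 2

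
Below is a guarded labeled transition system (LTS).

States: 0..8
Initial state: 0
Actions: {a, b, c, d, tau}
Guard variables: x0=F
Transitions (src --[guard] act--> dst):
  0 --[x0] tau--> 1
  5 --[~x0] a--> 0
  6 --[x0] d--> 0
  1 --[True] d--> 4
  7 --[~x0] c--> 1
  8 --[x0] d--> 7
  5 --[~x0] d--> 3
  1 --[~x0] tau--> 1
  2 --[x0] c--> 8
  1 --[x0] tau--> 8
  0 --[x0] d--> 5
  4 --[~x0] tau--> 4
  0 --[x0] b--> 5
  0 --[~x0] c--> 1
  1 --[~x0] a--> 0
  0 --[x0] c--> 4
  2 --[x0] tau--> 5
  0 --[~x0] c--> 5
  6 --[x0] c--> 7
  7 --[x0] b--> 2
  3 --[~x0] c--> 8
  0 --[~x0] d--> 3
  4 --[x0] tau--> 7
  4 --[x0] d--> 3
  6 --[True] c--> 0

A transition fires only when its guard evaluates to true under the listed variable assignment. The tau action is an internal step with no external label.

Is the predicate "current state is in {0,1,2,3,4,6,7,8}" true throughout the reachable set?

Answer: INVARIANT VIOLATED at state 5

Trace:
Inv-set: {0,1,2,3,4,6,7,8}
R = {0,1,3,4,5,8}
  0: safe
  1: safe
  3: safe
  4: safe
  5: outside
  8: safe
witness against invariant: c → 5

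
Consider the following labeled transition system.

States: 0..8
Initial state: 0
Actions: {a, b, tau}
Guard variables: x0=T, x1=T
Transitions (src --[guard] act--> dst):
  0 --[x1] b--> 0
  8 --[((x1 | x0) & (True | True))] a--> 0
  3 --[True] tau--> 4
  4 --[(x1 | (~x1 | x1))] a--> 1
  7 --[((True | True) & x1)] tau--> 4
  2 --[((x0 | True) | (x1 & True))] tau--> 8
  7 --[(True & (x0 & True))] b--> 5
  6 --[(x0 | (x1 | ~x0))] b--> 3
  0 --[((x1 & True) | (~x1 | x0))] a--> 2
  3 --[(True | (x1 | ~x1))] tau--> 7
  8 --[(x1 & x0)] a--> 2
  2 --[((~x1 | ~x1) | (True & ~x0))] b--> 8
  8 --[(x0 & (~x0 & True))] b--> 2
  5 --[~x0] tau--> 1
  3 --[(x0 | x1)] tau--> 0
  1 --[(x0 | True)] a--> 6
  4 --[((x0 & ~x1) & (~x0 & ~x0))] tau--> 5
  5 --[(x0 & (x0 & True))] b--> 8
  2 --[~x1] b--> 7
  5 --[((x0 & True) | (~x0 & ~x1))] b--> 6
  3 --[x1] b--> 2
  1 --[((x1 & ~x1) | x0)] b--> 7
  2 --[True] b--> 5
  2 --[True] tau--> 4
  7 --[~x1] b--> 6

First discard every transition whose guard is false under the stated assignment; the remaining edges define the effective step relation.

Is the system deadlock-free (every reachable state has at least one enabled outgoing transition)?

Answer: DEADLOCK-FREE

Trace:
Reach set: {0,1,2,3,4,5,6,7,8}
  0: a→2  b→0  [2 out]
  1: a→6  b→7  [2 out]
  2: b→5  tau→4  tau→8  [3 out]
  3: b→2  tau→0  tau→4  tau→7  [4 out]
  4: a→1  [1 out]
  5: b→6  b→8  [2 out]
  6: b→3  [1 out]
  7: b→5  tau→4  [2 out]
  8: a→0  a→2  [2 out]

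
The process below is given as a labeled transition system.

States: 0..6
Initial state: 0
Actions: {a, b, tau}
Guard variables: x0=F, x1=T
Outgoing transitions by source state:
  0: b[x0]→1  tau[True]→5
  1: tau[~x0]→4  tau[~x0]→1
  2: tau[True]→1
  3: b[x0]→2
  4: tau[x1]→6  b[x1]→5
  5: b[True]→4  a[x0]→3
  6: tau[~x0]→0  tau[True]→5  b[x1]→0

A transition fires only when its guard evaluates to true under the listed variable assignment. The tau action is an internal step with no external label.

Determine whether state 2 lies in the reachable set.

Answer: UNREACHABLE

Trace:
Guard filter leaves 10 enabled edge(s).
Layer 0: {0}
Layer 1: {5}  now seen {0,5}
Layer 2: {4}  now seen {0,4,5}
Layer 3: {6}  now seen {0,4,5,6}
Reachable = {0,4,5,6}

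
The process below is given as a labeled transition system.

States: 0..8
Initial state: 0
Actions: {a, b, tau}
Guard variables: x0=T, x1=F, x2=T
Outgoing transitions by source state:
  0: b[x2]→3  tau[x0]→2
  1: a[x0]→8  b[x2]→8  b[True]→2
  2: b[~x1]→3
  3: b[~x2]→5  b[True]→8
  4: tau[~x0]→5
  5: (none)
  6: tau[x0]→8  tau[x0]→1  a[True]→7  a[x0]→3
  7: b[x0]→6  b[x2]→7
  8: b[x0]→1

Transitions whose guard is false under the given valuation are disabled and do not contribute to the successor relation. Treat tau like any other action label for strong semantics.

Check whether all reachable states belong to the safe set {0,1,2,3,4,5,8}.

Answer: INVARIANT HOLDS

Working:
Safe = {0,1,2,3,4,5,8}
Reach set: {0,1,2,3,8}
  0: ok
  1: ok
  2: ok
  3: ok
  8: ok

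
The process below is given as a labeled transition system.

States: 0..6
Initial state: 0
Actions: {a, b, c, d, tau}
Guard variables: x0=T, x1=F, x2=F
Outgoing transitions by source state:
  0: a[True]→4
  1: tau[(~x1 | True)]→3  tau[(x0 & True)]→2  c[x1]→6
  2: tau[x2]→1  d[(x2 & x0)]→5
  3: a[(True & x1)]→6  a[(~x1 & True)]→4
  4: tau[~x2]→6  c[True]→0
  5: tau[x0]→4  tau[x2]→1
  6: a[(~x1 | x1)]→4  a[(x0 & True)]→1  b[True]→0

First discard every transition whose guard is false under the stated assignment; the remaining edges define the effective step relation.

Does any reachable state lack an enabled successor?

Reachable = {0,1,2,3,4,6}
  0: a→4  [1 out]
  1: tau→2  tau→3  [2 out]
  2: ∅  [deadlock]
  3: a→4  [1 out]
  4: c→0  tau→6  [2 out]
  6: a→1  a→4  b→0  [3 out]
witness 2: a·tau·a·tau

Answer: DEADLOCK at state 2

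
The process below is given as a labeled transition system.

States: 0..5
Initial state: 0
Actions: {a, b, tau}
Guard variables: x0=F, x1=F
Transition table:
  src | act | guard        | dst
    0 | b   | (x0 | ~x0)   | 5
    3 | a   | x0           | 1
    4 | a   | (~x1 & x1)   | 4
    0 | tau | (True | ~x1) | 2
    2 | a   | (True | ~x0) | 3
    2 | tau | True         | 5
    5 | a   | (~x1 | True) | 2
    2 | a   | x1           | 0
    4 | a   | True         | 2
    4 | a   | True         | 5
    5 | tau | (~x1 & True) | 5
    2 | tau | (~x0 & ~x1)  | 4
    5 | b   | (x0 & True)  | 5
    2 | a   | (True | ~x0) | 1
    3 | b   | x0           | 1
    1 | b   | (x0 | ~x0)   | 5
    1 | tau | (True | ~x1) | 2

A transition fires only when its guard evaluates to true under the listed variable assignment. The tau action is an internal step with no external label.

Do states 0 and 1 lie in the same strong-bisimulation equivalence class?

Bisimulation quotient by refinement:
  round 0: {{0,1,2,3,4,5}}
  round 1: {{0,1},{2,5},{3},{4}}
  round 2: {{0,1},{2},{3},{4},{5}}
Fixed point at round 3; 5 class(es).
[0]={0,1}  [1]={0,1}

Answer: BISIMILAR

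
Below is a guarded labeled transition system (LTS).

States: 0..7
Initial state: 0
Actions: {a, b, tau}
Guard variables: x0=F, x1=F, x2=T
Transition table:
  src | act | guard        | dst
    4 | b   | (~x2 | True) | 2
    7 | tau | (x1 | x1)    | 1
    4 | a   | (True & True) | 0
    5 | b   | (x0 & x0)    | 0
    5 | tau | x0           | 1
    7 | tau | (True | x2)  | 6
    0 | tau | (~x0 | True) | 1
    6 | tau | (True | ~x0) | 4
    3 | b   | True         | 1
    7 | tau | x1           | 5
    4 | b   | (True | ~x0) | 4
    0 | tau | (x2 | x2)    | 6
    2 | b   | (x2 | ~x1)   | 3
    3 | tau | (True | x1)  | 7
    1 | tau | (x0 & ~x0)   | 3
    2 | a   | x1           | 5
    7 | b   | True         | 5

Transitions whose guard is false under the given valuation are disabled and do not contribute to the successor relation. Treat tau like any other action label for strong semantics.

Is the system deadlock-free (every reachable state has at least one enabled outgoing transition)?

Answer: DEADLOCK at state 1

Working:
Reachable = {0,1,2,3,4,5,6,7}
  0: tau→1  tau→6  [deg 2]
  1: ∅  [STUCK]
  2: b→3  [deg 1]
  3: b→1  tau→7  [deg 2]
  4: a→0  b→2  b→4  [deg 3]
  5: ∅  [STUCK]
  6: tau→4  [deg 1]
  7: b→5  tau→6  [deg 2]
witness 1: tau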